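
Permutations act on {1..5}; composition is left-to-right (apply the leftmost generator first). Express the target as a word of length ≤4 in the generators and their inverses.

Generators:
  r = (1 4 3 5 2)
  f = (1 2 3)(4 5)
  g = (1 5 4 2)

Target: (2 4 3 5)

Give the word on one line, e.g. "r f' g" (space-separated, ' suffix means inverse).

r' f'

  after r': (1 2 5 3 4)
  after f': (2 4 3 5)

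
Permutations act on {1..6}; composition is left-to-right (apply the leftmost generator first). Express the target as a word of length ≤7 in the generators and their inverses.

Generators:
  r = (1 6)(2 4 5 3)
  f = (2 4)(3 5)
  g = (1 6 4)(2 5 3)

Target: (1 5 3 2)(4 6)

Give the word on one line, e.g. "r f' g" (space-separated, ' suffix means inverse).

  after r: (1 6)(2 4 5 3)
  after g: (1 4 3 5 2)
  after f': (1 2)(4 5)
  after r': (1 3 5 2 6)
  after g': (1 5 3 2)(4 6)

r g f' r' g'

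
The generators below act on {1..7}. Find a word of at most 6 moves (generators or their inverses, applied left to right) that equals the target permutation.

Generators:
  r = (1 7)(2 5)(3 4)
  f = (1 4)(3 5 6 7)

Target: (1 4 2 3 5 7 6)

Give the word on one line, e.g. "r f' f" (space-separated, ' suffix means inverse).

r' f r f' f'

  after r': (1 7)(2 5)(3 4)
  after f: (1 3)(2 6 7 4 5)
  after r: (1 4 2 6)(3 7)
  after f': (2 5 3 6 4)
  after f': (1 4 2 3 5 7 6)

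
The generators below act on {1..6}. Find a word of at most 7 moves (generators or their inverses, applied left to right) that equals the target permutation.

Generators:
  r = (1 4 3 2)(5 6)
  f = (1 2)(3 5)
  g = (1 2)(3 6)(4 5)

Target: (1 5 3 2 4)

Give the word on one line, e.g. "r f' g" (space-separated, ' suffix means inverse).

  after r': (1 2 3 4)(5 6)
  after r': (1 3)(2 4)
  after f': (1 5 3 2 4)
  after g': (1 4 2 5 6 3)
  after g': (1 5 3 2 4)

r' r' f' g' g'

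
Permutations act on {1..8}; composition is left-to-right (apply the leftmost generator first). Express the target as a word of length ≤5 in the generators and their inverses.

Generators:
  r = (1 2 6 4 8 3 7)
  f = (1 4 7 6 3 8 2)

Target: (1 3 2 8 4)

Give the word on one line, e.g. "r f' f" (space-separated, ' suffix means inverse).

r f r f' r

  after r: (1 2 6 4 8 3 7)
  after f: (2 3 6 7 4)
  after r: (1 2 7 8 3 4 6)
  after f': (1 8 6 2 4 7 3)
  after r: (1 3 2 8 4)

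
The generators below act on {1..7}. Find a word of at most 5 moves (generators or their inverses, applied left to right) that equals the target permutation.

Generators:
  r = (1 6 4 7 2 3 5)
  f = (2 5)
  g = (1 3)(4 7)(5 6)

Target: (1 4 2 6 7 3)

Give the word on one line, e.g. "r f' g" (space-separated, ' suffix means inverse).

f' r r

  after f': (2 5)
  after r: (1 6 4 7 2)(3 5)
  after r: (1 4 2 6 7 3)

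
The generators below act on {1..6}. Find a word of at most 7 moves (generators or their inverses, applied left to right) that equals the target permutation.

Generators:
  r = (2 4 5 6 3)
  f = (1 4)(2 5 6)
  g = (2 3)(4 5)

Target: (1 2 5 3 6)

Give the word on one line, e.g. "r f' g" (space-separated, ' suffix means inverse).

  after f': (1 4)(2 6 5)
  after g: (1 5 3 2 6 4)
  after f': (1 2 5 3 6)
  after g: (1 3 6)(2 4 5)
  after g: (1 2 5 3 6)

f' g f' g g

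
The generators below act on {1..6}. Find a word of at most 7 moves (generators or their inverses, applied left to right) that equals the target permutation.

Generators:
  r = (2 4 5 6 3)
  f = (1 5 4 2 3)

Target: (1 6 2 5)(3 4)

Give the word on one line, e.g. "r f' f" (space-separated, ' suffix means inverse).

  after r': (2 3 6 5 4)
  after r': (2 6 4 3 5)
  after r': (2 5 3 4 6)
  after f: (1 5)(2 4 6 3)
  after r: (1 6 2 5)(3 4)

r' r' r' f r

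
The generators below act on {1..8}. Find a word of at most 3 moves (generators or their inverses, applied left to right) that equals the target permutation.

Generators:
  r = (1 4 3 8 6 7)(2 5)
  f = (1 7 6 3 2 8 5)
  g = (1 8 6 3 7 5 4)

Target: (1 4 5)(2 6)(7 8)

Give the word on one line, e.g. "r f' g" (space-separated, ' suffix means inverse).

  after g: (1 8 6 3 7 5 4)
  after f: (1 5 4 7)(2 8 3 6)
  after g: (1 4 5)(2 6)(7 8)

g f g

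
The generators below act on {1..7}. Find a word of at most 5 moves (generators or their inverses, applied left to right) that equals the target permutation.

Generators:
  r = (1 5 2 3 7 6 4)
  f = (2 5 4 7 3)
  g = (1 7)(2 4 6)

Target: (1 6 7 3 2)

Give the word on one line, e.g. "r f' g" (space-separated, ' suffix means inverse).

  after r': (1 4 6 7 3 2 5)
  after r': (1 6 3 5 4 7 2)
  after f': (1 6 7 3 2)

r' r' f'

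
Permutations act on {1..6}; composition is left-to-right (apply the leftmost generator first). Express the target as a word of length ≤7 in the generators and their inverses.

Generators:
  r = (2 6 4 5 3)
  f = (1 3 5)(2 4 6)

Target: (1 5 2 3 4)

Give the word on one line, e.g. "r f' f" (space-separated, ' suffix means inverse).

r' f' r f' f'

  after r': (2 3 5 4 6)
  after f': (1 5 2)
  after r: (1 3 2)(4 5 6)
  after f': (2 5 4 3 6)
  after f': (1 5 2 3 4)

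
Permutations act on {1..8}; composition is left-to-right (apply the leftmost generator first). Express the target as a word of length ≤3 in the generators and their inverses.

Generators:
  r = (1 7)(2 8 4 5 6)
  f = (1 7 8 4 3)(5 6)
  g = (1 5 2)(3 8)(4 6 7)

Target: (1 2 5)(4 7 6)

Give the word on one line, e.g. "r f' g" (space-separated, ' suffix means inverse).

g g

  after g: (1 5 2)(3 8)(4 6 7)
  after g: (1 2 5)(4 7 6)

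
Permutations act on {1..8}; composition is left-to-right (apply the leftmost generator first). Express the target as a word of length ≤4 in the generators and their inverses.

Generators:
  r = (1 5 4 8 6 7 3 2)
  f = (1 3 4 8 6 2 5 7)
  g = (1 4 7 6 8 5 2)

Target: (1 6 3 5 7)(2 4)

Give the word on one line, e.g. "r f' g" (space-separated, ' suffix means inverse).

g' f' r' f

  after g': (1 2 5 8 6 7 4)
  after f': (1 6 5 4 7 3)
  after r': (1 8 4 6)(2 3)
  after f: (1 6 3 5 7)(2 4)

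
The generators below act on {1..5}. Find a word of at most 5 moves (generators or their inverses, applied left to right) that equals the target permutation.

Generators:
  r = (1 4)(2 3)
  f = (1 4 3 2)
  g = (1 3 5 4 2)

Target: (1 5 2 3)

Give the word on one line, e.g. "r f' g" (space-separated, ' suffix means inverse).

f' f' f' g' r

  after f': (1 2 3 4)
  after f': (1 3)(2 4)
  after f': (1 4 3 2)
  after g': (1 5 3 4)
  after r: (1 5 2 3)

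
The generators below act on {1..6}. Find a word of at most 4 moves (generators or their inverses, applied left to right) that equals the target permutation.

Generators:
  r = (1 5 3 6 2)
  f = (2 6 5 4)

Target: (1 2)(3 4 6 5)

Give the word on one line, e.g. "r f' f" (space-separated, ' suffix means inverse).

  after r: (1 5 3 6 2)
  after f: (1 4 2)(3 5)
  after f: (1 2)(3 4 6 5)

r f f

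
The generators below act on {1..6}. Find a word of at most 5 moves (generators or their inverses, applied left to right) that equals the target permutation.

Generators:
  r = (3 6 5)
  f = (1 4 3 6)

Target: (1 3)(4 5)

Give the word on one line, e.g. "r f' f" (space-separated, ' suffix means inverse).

  after r': (3 5 6)
  after f: (1 4 3 5)
  after r: (1 4 6 5)
  after r: (1 4 5)(3 6)
  after f: (1 3)(4 5)

r' f r r f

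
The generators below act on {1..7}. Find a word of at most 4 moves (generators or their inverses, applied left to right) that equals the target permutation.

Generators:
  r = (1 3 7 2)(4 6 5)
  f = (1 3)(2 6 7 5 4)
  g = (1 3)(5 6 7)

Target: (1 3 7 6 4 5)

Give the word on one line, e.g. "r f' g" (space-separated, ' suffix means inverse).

  after f: (1 3)(2 6 7 5 4)
  after f: (2 7 4 6 5)
  after r: (1 3 7 6 4 5)

f f r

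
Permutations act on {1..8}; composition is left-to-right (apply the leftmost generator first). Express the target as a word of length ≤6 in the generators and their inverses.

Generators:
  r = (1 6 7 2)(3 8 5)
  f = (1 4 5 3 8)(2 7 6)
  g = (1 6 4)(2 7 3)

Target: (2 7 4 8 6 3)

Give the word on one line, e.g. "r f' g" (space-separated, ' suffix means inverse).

  after g': (1 4 6)(2 3 7)
  after f: (1 5 3 6 4 2 8)
  after f: (1 3 2)(4 7 6 5 8)
  after g: (1 2 6 5 8)(3 7 4)
  after r: (2 7 4 8 6 3)

g' f f g r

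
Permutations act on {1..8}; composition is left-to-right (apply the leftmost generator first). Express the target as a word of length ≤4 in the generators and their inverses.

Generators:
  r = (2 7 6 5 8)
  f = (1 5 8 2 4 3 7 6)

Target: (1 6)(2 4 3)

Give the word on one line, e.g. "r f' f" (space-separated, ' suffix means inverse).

f r'

  after f: (1 5 8 2 4 3 7 6)
  after r': (1 6)(2 4 3)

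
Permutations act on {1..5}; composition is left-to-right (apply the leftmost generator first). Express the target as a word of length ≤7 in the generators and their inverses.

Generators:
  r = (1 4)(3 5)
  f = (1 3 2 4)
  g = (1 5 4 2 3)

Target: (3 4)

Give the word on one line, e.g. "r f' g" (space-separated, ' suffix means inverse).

  after g': (1 3 2 4 5)
  after r: (1 5 4 3 2)
  after f': (1 5 2 4)
  after g: (1 4 5 3)
  after r': (3 4)

g' r f' g r'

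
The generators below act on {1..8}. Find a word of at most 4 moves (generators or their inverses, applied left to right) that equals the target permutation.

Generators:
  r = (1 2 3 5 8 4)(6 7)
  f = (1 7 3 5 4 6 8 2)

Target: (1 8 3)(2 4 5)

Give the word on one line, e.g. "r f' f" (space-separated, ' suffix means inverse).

r' r'

  after r': (1 4 8 5 3 2)(6 7)
  after r': (1 8 3)(2 4 5)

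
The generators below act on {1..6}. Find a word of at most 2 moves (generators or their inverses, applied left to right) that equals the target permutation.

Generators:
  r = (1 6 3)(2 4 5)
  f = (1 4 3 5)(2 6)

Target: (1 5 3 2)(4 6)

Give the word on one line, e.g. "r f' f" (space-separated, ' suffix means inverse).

r' f

  after r': (1 3 6)(2 5 4)
  after f: (1 5 3 2)(4 6)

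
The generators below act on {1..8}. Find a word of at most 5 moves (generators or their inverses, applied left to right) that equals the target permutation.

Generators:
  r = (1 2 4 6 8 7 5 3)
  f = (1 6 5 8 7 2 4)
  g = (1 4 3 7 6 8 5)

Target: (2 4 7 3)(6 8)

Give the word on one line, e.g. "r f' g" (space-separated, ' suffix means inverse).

  after f': (1 4 2 7 8 5 6)
  after r': (1 2 8 7 6 3 5 4)
  after g: (1 2 5 3)(6 7 8)
  after r: (1 4 6 5)(2 3)
  after g': (2 4 7 3)(6 8)

f' r' g r g'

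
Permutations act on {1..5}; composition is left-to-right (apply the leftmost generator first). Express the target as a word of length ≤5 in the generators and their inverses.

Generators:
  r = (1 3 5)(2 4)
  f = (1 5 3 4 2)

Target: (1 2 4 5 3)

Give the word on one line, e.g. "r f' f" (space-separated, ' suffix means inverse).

f' r' r'

  after f': (1 2 4 3 5)
  after r': (1 4)
  after r': (1 2 4 5 3)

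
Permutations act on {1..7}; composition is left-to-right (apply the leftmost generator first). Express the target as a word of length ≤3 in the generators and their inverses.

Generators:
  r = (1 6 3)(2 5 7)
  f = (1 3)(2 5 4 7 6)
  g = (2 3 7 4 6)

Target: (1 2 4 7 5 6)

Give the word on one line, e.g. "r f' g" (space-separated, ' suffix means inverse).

  after r: (1 6 3)(2 5 7)
  after f: (1 2 4 7 5 6)

r f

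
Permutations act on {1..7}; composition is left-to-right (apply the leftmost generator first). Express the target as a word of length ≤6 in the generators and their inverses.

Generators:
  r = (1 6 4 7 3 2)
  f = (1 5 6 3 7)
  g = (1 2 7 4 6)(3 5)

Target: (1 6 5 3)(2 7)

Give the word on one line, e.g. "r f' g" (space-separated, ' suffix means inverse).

f' r' g' f' f'

  after f': (1 7 3 6 5)
  after r': (1 4 6 5 2 3)
  after g': (1 7 2 5)(3 6)
  after f': (1 3 5 7 2)
  after f': (1 6 5 3)(2 7)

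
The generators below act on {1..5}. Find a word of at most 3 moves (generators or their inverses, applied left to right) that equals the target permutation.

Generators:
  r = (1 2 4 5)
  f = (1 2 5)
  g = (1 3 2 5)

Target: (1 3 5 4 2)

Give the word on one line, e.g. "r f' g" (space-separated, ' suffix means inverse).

  after f: (1 2 5)
  after g': (1 3)
  after r': (1 3 5 4 2)

f g' r'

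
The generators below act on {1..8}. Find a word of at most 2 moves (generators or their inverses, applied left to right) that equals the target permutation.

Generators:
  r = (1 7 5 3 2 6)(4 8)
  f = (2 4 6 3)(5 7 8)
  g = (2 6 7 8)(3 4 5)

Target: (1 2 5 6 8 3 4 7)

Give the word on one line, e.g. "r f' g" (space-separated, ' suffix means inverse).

r' g'

  after r': (1 6 2 3 5 7)(4 8)
  after g': (1 2 5 6 8 3 4 7)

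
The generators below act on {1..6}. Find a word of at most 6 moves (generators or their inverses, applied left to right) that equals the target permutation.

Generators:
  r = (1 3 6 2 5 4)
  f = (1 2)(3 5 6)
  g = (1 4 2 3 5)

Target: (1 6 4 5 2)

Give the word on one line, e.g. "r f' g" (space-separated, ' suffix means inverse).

f' g' g' g' f

  after f': (1 2)(3 6 5)
  after g': (1 4)(2 5)(3 6)
  after g': (2 3 6)(4 5)
  after g': (1 5)(3 6 4)
  after f: (1 6 4 5 2)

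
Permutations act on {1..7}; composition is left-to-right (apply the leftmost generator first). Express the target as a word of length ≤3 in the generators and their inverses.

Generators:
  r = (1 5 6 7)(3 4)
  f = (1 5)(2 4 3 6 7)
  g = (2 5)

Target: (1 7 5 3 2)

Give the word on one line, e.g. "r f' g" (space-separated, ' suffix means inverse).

r g' f'

  after r: (1 5 6 7)(3 4)
  after g': (1 2 5 6 7)(3 4)
  after f': (1 7 5 3 2)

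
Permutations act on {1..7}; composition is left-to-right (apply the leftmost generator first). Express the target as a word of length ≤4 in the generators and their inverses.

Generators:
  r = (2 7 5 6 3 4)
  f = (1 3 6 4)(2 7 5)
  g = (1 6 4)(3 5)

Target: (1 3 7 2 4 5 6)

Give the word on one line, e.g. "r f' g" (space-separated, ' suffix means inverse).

  after g': (1 4 6)(3 5)
  after r': (1 3 7 2 4 5 6)

g' r'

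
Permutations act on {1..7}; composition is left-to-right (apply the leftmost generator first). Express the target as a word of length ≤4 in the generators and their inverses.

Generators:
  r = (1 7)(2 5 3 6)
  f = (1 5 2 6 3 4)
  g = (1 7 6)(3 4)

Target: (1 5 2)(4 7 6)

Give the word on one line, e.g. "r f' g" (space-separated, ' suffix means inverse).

  after f: (1 5 2 6 3 4)
  after g: (1 5 2)(4 7 6)

f g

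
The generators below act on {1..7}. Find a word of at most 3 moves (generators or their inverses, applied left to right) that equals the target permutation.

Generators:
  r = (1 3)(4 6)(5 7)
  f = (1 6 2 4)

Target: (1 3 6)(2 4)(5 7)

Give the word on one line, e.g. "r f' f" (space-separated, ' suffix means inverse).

r' f

  after r': (1 3)(4 6)(5 7)
  after f: (1 3 6)(2 4)(5 7)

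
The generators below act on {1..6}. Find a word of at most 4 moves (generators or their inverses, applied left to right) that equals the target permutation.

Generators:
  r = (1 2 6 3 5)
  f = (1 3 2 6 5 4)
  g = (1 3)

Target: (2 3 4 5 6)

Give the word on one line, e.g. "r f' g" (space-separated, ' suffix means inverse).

g f'

  after g: (1 3)
  after f': (2 3 4 5 6)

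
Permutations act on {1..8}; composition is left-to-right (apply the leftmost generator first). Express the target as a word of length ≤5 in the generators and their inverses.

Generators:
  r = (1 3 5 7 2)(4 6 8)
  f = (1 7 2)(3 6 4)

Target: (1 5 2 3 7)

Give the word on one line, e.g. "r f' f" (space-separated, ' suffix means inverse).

  after r': (1 2 7 5 3)(4 8 6)
  after r': (1 7 3 2 5)(4 6 8)
  after r': (1 5 2 3 7)

r' r' r'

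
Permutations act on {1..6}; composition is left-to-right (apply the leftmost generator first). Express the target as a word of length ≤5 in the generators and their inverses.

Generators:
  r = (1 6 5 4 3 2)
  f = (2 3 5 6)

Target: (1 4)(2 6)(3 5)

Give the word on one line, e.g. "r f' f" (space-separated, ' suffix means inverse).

r f f r' f'

  after r: (1 6 5 4 3 2)
  after f: (1 2)(4 5)
  after f: (1 3 5 4 6 2)
  after r': (1 4)(3 6)
  after f': (1 4)(2 6)(3 5)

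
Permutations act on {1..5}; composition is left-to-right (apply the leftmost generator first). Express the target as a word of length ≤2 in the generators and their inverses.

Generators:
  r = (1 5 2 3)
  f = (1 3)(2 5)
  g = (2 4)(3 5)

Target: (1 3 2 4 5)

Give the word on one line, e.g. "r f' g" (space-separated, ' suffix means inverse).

  after g: (2 4)(3 5)
  after f: (1 3 2 4 5)

g f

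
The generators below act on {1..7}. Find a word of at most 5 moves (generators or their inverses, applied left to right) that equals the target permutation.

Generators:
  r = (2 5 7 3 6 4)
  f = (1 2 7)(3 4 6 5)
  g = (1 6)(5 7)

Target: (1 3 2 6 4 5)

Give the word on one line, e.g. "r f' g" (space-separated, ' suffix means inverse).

  after r': (2 4 6 3 7 5)
  after g': (1 6 3 5 2 4)
  after r: (1 4)(3 7)
  after f': (1 3 2)(4 7 5 6)
  after g: (1 3 2 6 4 5)

r' g' r f' g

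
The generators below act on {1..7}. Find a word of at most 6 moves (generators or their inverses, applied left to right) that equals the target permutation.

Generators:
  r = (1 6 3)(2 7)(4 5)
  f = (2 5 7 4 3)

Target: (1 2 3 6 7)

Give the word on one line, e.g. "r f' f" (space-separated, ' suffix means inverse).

  after r: (1 6 3)(2 7)(4 5)
  after f': (1 6 4 2 5 7 3)
  after r: (1 3 6 5 2 4 7)
  after f: (1 2 3 6 7)

r f' r f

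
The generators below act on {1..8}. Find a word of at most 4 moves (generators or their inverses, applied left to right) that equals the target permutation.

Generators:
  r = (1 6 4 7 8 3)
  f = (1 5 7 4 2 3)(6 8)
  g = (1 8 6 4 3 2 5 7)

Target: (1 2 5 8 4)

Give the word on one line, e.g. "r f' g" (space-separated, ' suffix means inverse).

  after r: (1 6 4 7 8 3)
  after f': (1 8 2 4 5)(6 7)
  after r: (1 3)(2 7 4 5 6 8)
  after f': (1 2 5 8 4)

r f' r f'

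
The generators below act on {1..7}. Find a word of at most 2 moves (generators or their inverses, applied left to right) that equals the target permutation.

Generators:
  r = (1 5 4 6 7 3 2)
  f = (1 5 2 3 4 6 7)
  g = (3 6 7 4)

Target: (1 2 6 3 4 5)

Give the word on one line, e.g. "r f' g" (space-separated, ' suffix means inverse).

r' g

  after r': (1 2 3 7 6 4 5)
  after g: (1 2 6 3 4 5)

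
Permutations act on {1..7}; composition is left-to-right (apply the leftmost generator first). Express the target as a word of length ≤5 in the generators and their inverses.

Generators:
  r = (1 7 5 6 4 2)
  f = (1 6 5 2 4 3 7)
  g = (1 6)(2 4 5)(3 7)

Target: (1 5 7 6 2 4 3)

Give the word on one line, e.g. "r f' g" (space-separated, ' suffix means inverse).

  after g: (1 6)(2 4 5)(3 7)
  after g: (2 5 4)
  after f: (1 6 5 3 7)
  after f: (1 5 7 6 2 4 3)

g g f f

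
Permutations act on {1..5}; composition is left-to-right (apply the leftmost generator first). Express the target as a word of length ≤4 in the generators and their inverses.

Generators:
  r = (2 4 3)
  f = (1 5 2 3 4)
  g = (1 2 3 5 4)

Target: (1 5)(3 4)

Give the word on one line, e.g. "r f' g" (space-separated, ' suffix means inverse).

  after f': (1 4 3 2 5)
  after f': (1 3 5 4 2)
  after g: (1 5)(3 4)

f' f' g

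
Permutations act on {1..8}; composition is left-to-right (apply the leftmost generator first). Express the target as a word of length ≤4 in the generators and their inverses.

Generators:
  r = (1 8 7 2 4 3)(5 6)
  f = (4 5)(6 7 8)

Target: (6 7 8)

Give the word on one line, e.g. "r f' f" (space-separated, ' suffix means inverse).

f' f'

  after f': (4 5)(6 8 7)
  after f': (6 7 8)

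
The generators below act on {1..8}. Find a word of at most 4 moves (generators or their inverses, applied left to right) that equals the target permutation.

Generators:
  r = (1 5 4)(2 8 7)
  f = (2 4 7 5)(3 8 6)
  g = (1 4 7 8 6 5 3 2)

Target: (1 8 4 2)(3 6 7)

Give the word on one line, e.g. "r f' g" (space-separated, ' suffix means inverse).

  after r': (1 4 5)(2 7 8)
  after f': (1 2 4 7 3 6 8 5)
  after r: (1 8 4 2)(3 6 7)

r' f' r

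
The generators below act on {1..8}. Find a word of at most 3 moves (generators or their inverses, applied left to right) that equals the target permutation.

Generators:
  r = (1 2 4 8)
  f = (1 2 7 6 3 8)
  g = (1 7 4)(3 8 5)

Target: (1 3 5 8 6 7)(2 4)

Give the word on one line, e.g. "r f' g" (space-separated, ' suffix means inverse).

  after g': (1 4 7)(3 5 8)
  after r: (1 8 3 5)(2 4 7)
  after f': (1 3 5 8 6 7)(2 4)

g' r f'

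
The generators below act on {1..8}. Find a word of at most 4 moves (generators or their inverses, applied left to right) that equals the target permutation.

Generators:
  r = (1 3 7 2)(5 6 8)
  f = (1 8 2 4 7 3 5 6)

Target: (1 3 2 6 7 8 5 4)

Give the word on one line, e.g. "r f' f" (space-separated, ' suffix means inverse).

f' f' f'

  after f': (1 6 5 3 7 4 2 8)
  after f': (1 5 7 2)(3 4 8 6)
  after f': (1 3 2 6 7 8 5 4)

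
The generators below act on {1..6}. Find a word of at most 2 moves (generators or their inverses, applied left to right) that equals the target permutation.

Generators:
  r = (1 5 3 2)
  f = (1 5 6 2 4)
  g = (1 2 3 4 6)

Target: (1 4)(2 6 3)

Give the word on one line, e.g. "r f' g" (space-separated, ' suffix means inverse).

f' r

  after f': (1 4 2 6 5)
  after r: (1 4)(2 6 3)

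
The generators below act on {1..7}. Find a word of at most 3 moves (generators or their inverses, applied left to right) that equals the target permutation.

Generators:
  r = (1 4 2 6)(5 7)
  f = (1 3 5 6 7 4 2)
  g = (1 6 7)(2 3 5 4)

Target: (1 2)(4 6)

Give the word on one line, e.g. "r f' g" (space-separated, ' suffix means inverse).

r r

  after r: (1 4 2 6)(5 7)
  after r: (1 2)(4 6)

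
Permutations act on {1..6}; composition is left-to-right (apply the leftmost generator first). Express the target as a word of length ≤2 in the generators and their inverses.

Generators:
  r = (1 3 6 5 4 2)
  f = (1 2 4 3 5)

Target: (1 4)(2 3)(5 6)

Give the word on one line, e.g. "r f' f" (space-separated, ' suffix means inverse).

r' f

  after r': (1 2 4 5 6 3)
  after f: (1 4)(2 3)(5 6)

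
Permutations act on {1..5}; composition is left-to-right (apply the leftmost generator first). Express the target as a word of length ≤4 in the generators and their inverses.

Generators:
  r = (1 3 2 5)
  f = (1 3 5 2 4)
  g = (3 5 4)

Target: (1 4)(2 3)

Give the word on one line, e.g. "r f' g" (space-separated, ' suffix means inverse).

  after r': (1 5 2 3)
  after f': (1 3 4 2)
  after r': (2 5)(3 4)
  after f': (1 4)(2 3)

r' f' r' f'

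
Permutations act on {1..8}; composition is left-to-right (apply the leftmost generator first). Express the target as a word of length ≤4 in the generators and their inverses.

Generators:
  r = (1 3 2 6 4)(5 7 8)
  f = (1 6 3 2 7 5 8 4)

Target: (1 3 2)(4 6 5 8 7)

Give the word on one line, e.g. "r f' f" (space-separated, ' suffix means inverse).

  after f': (1 4 8 5 7 2 3 6)
  after r': (1 6 4 7 3 2)
  after f': (2 4)(5 7 6 8)
  after r: (1 3 2)(4 6 5 8 7)

f' r' f' r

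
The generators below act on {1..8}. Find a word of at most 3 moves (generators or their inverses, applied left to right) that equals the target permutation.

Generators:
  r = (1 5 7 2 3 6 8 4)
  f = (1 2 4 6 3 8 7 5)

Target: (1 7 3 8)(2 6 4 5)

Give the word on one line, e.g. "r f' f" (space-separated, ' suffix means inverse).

r r

  after r: (1 5 7 2 3 6 8 4)
  after r: (1 7 3 8)(2 6 4 5)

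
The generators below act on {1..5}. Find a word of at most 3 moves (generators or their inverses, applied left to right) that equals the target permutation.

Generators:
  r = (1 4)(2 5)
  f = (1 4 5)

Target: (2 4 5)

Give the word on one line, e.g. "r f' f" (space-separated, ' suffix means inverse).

  after r': (1 4)(2 5)
  after f': (2 4 5)

r' f'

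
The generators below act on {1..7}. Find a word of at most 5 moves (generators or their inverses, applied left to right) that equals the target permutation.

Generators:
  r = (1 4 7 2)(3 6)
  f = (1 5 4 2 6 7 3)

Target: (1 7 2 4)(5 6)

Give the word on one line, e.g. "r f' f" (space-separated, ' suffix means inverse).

f' r r f'

  after f': (1 3 7 6 2 4 5)
  after r: (1 6)(2 7 3)(4 5)
  after r: (1 3)(4 5 7 6)
  after f': (1 7 2 4)(5 6)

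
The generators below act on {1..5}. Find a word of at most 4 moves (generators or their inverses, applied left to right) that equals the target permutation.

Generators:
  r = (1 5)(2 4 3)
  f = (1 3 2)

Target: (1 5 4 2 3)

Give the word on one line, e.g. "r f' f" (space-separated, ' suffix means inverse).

  after f': (1 2 3)
  after r': (1 3 5)(2 4)
  after f': (2 4 3 5)
  after r: (1 5 4 2 3)

f' r' f' r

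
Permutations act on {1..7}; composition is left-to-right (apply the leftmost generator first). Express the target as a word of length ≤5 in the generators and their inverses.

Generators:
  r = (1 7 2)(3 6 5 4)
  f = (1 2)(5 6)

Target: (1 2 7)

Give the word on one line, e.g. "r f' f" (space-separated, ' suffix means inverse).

  after r': (1 2 7)(3 4 5 6)
  after r': (1 7 2)(3 5)(4 6)
  after r': (3 6 5 4)
  after r': (1 2 7)

r' r' r' r'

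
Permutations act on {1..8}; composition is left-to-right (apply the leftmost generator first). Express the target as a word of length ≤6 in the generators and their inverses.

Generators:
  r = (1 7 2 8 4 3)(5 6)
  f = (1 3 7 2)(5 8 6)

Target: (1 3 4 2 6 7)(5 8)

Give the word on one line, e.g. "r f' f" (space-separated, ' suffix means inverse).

r f r' f'

  after r: (1 7 2 8 4 3)(5 6)
  after f: (1 2 6 8 4 7)
  after r': (1 7 3 4)(2 5 6)
  after f': (1 3 4 2 6 7)(5 8)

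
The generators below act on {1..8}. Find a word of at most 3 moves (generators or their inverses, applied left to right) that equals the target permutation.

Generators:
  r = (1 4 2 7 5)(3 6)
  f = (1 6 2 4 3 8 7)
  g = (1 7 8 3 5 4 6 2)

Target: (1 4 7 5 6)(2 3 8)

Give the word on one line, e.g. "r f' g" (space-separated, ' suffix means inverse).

g' r'

  after g': (1 2 6 4 5 3 8 7)
  after r': (1 4 7 5 6)(2 3 8)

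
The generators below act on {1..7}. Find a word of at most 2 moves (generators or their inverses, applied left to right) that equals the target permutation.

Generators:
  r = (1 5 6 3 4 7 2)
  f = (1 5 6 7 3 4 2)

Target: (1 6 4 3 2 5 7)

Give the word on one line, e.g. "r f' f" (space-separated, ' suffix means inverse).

  after r: (1 5 6 3 4 7 2)
  after f: (1 6 4 3 2 5 7)

r f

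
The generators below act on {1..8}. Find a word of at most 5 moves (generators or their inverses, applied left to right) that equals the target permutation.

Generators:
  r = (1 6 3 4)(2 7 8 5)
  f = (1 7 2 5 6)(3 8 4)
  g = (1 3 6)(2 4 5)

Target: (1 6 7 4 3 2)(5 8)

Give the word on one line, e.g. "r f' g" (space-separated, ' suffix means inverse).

f' g f'

  after f': (1 6 5 2 7)(3 4 8)
  after g: (2 7 3 5 4 8 6)
  after f': (1 6 7 4 3 2)(5 8)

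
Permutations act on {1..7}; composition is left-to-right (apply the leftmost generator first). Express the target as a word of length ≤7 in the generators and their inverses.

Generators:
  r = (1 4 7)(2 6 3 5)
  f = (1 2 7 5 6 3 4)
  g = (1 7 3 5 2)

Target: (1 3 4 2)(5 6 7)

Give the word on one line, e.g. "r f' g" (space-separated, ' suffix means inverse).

g f g r f

  after g: (1 7 3 5 2)
  after f: (1 5 7 4)(3 6)
  after g: (1 2)(3 6 5)(4 7)
  after r: (1 6 2 4)
  after f: (1 3 4 2)(5 6 7)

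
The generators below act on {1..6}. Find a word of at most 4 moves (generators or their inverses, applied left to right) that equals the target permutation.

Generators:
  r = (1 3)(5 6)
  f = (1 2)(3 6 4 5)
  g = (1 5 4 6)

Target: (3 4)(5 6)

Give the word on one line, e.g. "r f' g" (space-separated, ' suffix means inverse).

  after f': (1 2)(3 5 4 6)
  after r: (1 2 3 6)(4 5)
  after r: (1 2)(3 5 4 6)
  after f': (3 4)(5 6)

f' r r f'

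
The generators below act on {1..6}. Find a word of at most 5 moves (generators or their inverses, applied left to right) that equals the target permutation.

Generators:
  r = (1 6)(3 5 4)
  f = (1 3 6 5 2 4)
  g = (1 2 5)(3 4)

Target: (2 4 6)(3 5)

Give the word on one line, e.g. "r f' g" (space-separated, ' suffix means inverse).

  after r': (1 6)(3 4 5)
  after g: (1 6 2 5 4)
  after r: (2 4 6)(3 5)

r' g r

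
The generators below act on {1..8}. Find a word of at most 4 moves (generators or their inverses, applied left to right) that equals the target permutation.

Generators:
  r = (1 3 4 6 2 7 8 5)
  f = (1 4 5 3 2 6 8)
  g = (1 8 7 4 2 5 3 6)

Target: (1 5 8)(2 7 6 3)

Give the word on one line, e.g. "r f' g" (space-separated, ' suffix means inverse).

g f r g'

  after g: (1 8 7 4 2 5 3 6)
  after f: (2 3 8 7 5)(4 6)
  after r: (1 3 5 7)(2 4)
  after g': (1 5 8)(2 7 6 3)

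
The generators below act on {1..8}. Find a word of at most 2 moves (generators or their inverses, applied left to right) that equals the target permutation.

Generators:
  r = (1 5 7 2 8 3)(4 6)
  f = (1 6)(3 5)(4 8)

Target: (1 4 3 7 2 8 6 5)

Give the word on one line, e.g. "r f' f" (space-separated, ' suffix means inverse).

f' r

  after f': (1 6)(3 5)(4 8)
  after r: (1 4 3 7 2 8 6 5)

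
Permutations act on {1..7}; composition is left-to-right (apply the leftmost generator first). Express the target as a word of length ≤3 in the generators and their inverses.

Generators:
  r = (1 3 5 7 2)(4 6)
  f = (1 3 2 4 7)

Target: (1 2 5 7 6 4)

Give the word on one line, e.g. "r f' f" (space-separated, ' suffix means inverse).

f' r

  after f': (1 7 4 2 3)
  after r: (1 2 5 7 6 4)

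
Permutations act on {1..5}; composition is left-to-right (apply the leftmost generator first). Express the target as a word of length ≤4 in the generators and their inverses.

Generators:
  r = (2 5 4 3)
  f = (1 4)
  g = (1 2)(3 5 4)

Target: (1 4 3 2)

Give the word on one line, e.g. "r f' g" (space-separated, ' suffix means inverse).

  after g': (1 2)(3 4 5)
  after r': (1 3 5 4 2)
  after r': (1 4 3 2)

g' r' r'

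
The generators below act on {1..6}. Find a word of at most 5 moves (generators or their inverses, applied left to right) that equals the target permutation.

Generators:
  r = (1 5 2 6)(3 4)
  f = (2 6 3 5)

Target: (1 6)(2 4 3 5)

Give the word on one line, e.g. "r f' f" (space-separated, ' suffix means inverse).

f' f' r'

  after f': (2 5 3 6)
  after f': (2 3)(5 6)
  after r': (1 6)(2 4 3 5)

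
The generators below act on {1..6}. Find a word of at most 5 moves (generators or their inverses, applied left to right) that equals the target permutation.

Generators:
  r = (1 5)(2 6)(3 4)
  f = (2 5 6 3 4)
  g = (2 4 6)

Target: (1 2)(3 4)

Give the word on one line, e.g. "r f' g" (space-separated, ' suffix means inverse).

  after r': (1 5)(2 6)(3 4)
  after f': (1 2 5)(4 6)
  after g': (1 6 2 5)
  after r': (1 2)(3 4)

r' f' g' r'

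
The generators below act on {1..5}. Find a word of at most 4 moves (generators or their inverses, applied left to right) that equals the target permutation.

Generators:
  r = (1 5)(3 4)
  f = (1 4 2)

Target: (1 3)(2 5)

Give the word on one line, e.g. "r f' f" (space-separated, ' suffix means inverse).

  after f: (1 4 2)
  after r': (1 3 4 2 5)
  after f': (1 3)(2 5)

f r' f'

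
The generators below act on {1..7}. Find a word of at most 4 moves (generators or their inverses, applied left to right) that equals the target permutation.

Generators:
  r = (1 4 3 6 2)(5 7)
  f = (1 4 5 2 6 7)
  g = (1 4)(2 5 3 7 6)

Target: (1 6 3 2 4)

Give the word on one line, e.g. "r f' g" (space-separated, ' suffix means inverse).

r g' r' f

  after r: (1 4 3 6 2)(5 7)
  after g': (2 4 5 3 7)
  after r': (1 2)(3 5 4 7 6)
  after f: (1 6 3 2 4)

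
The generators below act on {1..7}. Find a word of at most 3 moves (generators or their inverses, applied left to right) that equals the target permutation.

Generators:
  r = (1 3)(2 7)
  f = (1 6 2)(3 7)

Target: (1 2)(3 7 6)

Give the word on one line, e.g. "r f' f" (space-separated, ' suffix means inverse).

r f' r

  after r: (1 3)(2 7)
  after f': (1 7 6)(2 3)
  after r: (1 2)(3 7 6)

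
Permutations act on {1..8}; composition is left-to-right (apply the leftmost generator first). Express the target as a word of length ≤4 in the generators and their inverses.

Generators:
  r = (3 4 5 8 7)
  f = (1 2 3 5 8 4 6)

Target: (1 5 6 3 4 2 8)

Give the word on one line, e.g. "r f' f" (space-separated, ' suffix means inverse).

f' f' f' f'

  after f': (1 6 4 8 5 3 2)
  after f': (1 4 5 2 6 8 3)
  after f': (1 8 2 4 3 6 5)
  after f': (1 5 6 3 4 2 8)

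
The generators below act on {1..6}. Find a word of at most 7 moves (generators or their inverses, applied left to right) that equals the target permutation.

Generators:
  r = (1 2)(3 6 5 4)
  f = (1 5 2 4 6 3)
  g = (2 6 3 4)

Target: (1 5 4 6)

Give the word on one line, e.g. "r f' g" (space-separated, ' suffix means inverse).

r f g' f' r

  after r: (1 2)(3 6 5 4)
  after f: (1 4)(2 5 6)
  after g': (1 3 6 4)(2 5)
  after f': (1 6 2)(3 4)
  after r: (1 5 4 6)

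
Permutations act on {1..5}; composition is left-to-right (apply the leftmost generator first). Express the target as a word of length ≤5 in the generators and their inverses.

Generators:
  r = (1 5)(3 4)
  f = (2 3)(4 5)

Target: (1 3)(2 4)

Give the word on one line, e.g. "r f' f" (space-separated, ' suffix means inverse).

r f r

  after r: (1 5)(3 4)
  after f: (1 4 2 3 5)
  after r: (1 3)(2 4)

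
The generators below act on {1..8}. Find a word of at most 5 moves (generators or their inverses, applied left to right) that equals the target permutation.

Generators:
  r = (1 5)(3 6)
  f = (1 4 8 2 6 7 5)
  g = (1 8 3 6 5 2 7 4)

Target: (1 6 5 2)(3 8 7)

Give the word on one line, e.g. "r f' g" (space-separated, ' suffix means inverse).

  after f': (1 5 7 6 2 8 4)
  after r: (2 8 4 5 7 3 6)
  after r: (1 5 7 6 2 8 4)
  after g': (1 6 5 2)(3 8 7)

f' r r g'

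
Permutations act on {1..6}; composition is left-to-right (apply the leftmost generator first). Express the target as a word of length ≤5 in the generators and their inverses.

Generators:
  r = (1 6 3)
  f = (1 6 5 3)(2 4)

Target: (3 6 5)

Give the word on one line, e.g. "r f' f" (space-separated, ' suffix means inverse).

  after f': (1 3 5 6)(2 4)
  after f': (1 5)(3 6)
  after r: (1 5 6)
  after f: (1 3)(2 4)
  after f: (3 6 5)

f' f' r f f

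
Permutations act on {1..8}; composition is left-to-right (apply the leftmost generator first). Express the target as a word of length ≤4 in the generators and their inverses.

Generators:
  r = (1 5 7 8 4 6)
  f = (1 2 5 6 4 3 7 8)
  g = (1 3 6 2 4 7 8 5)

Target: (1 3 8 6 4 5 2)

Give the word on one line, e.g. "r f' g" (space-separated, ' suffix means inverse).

  after g: (1 3 6 2 4 7 8 5)
  after f': (1 4 3 5 8 2 6)
  after g: (1 7 8 4 6 3)
  after f': (1 3 8 6 4 5 2)

g f' g f'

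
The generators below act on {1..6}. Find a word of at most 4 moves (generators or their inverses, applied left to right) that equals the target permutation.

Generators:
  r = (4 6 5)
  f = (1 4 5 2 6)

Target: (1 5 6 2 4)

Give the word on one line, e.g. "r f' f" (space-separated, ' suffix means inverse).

r' r' f r'

  after r': (4 5 6)
  after r': (4 6 5)
  after f: (1 4)(2 6)
  after r': (1 5 6 2 4)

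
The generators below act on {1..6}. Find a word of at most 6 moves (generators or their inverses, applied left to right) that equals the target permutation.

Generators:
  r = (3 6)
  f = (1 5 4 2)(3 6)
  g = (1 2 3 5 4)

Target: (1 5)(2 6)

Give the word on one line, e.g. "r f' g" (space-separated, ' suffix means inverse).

  after r: (3 6)
  after f': (1 2 4 5)
  after f': (1 4)(2 5)(3 6)
  after g': (1 5)(2 3 6)
  after r: (1 5)(2 6)

r f' f' g' r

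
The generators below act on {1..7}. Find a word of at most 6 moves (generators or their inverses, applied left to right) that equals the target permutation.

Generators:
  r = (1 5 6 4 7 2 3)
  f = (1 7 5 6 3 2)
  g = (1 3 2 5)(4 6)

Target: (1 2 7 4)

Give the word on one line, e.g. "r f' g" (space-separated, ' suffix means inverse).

  after f: (1 7 5 6 3 2)
  after f: (1 5 3)(2 7 6)
  after r': (2 4 6 7 5)
  after f: (1 7 6 5)(2 4 3)
  after r: (1 2 7 4)

f f r' f r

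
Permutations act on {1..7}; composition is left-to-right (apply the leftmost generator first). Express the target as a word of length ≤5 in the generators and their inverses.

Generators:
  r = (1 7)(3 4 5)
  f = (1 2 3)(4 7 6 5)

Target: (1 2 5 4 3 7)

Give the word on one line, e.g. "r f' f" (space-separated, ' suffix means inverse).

  after r: (1 7)(3 4 5)
  after f': (1 4 6 7 3 5 2)
  after f': (1 5)(2 3 6 4 7)
  after r: (1 3 6 5 7 2 4)
  after f': (1 2 5 4 3 7)

r f' f' r f'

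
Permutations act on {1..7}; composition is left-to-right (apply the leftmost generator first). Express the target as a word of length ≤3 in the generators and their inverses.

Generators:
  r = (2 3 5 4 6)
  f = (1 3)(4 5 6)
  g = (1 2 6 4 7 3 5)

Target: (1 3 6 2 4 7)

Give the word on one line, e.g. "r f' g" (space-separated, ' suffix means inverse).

  after g: (1 2 6 4 7 3 5)
  after f': (1 2 5 3 4 7)
  after r: (1 3 6 2 4 7)

g f' r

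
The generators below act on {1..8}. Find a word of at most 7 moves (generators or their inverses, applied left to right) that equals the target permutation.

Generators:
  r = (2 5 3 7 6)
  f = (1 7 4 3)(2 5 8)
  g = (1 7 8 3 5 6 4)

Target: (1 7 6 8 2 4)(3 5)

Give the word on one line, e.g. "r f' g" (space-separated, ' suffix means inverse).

  after g: (1 7 8 3 5 6 4)
  after r': (1 3 2 6 4)(5 7 8)
  after f: (2 6 3 5 4 7)
  after r': (2 7 6 5 4 3)
  after f: (1 7 6 8 2 4)(3 5)

g r' f r' f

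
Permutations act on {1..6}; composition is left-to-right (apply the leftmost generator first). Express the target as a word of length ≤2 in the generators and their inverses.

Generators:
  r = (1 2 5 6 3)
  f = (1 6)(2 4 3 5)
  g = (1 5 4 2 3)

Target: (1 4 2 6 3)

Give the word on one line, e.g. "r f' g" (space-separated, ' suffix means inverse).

r' f'

  after r': (1 3 6 5 2)
  after f': (1 4 2 6 3)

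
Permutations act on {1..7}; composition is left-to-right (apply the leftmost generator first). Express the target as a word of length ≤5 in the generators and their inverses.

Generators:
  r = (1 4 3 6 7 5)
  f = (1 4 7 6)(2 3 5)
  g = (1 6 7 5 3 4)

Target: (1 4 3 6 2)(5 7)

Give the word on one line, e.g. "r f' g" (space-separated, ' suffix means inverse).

  after r: (1 4 3 6 7 5)
  after r: (1 3 7)(4 6 5)
  after f: (1 5 7 4)(2 3 6)
  after r: (2 6)(3 7)
  after g': (1 4 3 6 2)(5 7)

r r f r g'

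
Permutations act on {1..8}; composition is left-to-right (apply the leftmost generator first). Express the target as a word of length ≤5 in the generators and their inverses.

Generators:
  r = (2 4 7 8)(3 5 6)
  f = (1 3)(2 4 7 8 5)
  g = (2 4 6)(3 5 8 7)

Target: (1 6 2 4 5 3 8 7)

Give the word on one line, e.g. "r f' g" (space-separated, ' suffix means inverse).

  after g: (2 4 6)(3 5 8 7)
  after f: (1 3 2 7)(4 6)
  after r': (1 6 2 4 5 3 8 7)

g f r'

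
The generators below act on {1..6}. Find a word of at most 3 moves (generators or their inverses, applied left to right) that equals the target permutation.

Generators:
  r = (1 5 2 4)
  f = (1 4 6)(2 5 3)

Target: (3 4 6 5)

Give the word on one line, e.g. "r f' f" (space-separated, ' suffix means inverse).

f r

  after f: (1 4 6)(2 5 3)
  after r: (3 4 6 5)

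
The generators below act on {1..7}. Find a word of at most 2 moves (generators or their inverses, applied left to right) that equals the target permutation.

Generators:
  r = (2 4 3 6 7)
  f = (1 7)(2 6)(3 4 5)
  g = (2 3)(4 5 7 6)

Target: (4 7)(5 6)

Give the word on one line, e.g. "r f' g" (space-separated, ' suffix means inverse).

  after g: (2 3)(4 5 7 6)
  after g: (4 7)(5 6)

g g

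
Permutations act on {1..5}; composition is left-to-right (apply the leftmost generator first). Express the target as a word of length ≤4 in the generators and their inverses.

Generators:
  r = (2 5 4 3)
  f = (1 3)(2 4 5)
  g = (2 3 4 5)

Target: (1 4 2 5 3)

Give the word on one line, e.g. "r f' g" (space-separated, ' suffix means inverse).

f r'

  after f: (1 3)(2 4 5)
  after r': (1 4 2 5 3)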